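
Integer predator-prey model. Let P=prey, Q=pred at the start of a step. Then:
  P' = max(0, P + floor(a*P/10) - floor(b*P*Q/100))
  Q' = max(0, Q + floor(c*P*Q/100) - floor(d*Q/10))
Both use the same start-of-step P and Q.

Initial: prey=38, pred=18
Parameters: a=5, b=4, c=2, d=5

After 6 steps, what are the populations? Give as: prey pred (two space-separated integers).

Step 1: prey: 38+19-27=30; pred: 18+13-9=22
Step 2: prey: 30+15-26=19; pred: 22+13-11=24
Step 3: prey: 19+9-18=10; pred: 24+9-12=21
Step 4: prey: 10+5-8=7; pred: 21+4-10=15
Step 5: prey: 7+3-4=6; pred: 15+2-7=10
Step 6: prey: 6+3-2=7; pred: 10+1-5=6

Answer: 7 6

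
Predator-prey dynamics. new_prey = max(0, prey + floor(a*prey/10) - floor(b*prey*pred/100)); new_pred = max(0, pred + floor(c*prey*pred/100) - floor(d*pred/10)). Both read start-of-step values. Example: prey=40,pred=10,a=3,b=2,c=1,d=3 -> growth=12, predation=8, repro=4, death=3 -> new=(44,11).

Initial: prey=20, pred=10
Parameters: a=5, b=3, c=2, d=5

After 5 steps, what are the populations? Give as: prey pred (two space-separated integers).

Answer: 51 16

Derivation:
Step 1: prey: 20+10-6=24; pred: 10+4-5=9
Step 2: prey: 24+12-6=30; pred: 9+4-4=9
Step 3: prey: 30+15-8=37; pred: 9+5-4=10
Step 4: prey: 37+18-11=44; pred: 10+7-5=12
Step 5: prey: 44+22-15=51; pred: 12+10-6=16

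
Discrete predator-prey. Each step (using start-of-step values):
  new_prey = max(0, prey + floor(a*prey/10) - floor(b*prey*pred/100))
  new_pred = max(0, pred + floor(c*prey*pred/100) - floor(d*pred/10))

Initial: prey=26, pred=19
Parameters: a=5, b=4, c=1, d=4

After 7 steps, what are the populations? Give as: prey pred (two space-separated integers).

Step 1: prey: 26+13-19=20; pred: 19+4-7=16
Step 2: prey: 20+10-12=18; pred: 16+3-6=13
Step 3: prey: 18+9-9=18; pred: 13+2-5=10
Step 4: prey: 18+9-7=20; pred: 10+1-4=7
Step 5: prey: 20+10-5=25; pred: 7+1-2=6
Step 6: prey: 25+12-6=31; pred: 6+1-2=5
Step 7: prey: 31+15-6=40; pred: 5+1-2=4

Answer: 40 4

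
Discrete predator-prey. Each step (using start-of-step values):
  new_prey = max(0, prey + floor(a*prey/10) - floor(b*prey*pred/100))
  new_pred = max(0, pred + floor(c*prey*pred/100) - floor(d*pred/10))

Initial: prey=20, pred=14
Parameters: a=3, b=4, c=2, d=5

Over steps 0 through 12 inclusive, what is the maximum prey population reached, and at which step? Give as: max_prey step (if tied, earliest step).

Answer: 56 12

Derivation:
Step 1: prey: 20+6-11=15; pred: 14+5-7=12
Step 2: prey: 15+4-7=12; pred: 12+3-6=9
Step 3: prey: 12+3-4=11; pred: 9+2-4=7
Step 4: prey: 11+3-3=11; pred: 7+1-3=5
Step 5: prey: 11+3-2=12; pred: 5+1-2=4
Step 6: prey: 12+3-1=14; pred: 4+0-2=2
Step 7: prey: 14+4-1=17; pred: 2+0-1=1
Step 8: prey: 17+5-0=22; pred: 1+0-0=1
Step 9: prey: 22+6-0=28; pred: 1+0-0=1
Step 10: prey: 28+8-1=35; pred: 1+0-0=1
Step 11: prey: 35+10-1=44; pred: 1+0-0=1
Step 12: prey: 44+13-1=56; pred: 1+0-0=1
Max prey = 56 at step 12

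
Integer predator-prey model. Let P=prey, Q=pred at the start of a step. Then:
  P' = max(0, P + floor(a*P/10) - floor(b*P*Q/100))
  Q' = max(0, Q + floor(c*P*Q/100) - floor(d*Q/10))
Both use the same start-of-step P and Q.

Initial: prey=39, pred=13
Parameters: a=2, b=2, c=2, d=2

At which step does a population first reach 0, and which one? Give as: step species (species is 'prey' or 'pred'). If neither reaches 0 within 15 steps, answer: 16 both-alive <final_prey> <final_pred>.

Answer: 16 both-alive 1 7

Derivation:
Step 1: prey: 39+7-10=36; pred: 13+10-2=21
Step 2: prey: 36+7-15=28; pred: 21+15-4=32
Step 3: prey: 28+5-17=16; pred: 32+17-6=43
Step 4: prey: 16+3-13=6; pred: 43+13-8=48
Step 5: prey: 6+1-5=2; pred: 48+5-9=44
Step 6: prey: 2+0-1=1; pred: 44+1-8=37
Step 7: prey: 1+0-0=1; pred: 37+0-7=30
Step 8: prey: 1+0-0=1; pred: 30+0-6=24
Step 9: prey: 1+0-0=1; pred: 24+0-4=20
Step 10: prey: 1+0-0=1; pred: 20+0-4=16
Step 11: prey: 1+0-0=1; pred: 16+0-3=13
Step 12: prey: 1+0-0=1; pred: 13+0-2=11
Step 13: prey: 1+0-0=1; pred: 11+0-2=9
Step 14: prey: 1+0-0=1; pred: 9+0-1=8
Step 15: prey: 1+0-0=1; pred: 8+0-1=7
No extinction within 15 steps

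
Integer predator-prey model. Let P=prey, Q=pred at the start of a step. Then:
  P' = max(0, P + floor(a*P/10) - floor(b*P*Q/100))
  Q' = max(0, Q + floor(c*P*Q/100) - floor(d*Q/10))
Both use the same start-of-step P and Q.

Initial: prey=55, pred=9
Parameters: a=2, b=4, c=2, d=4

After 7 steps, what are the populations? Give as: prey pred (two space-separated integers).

Step 1: prey: 55+11-19=47; pred: 9+9-3=15
Step 2: prey: 47+9-28=28; pred: 15+14-6=23
Step 3: prey: 28+5-25=8; pred: 23+12-9=26
Step 4: prey: 8+1-8=1; pred: 26+4-10=20
Step 5: prey: 1+0-0=1; pred: 20+0-8=12
Step 6: prey: 1+0-0=1; pred: 12+0-4=8
Step 7: prey: 1+0-0=1; pred: 8+0-3=5

Answer: 1 5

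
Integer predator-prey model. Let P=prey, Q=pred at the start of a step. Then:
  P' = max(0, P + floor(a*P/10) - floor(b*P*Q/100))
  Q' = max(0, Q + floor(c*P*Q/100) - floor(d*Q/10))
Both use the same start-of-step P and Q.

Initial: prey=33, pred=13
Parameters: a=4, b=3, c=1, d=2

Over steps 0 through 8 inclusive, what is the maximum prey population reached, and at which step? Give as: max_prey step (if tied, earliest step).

Answer: 34 1

Derivation:
Step 1: prey: 33+13-12=34; pred: 13+4-2=15
Step 2: prey: 34+13-15=32; pred: 15+5-3=17
Step 3: prey: 32+12-16=28; pred: 17+5-3=19
Step 4: prey: 28+11-15=24; pred: 19+5-3=21
Step 5: prey: 24+9-15=18; pred: 21+5-4=22
Step 6: prey: 18+7-11=14; pred: 22+3-4=21
Step 7: prey: 14+5-8=11; pred: 21+2-4=19
Step 8: prey: 11+4-6=9; pred: 19+2-3=18
Max prey = 34 at step 1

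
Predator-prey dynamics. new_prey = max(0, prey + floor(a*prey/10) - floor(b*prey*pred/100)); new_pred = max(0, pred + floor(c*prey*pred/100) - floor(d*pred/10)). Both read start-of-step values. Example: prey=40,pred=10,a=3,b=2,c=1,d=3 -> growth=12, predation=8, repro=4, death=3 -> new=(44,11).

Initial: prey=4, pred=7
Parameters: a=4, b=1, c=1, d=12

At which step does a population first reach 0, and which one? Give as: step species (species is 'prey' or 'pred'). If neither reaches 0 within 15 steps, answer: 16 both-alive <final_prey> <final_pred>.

Step 1: prey: 4+1-0=5; pred: 7+0-8=0
First extinction: pred at step 1

Answer: 1 pred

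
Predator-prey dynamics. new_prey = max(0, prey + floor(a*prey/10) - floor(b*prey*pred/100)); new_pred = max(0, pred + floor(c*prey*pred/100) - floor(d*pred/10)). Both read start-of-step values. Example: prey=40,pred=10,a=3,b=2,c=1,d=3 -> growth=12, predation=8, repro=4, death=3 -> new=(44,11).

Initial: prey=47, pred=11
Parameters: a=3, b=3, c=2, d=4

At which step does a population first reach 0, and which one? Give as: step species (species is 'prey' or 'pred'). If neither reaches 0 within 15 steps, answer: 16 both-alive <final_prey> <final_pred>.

Answer: 16 both-alive 1 2

Derivation:
Step 1: prey: 47+14-15=46; pred: 11+10-4=17
Step 2: prey: 46+13-23=36; pred: 17+15-6=26
Step 3: prey: 36+10-28=18; pred: 26+18-10=34
Step 4: prey: 18+5-18=5; pred: 34+12-13=33
Step 5: prey: 5+1-4=2; pred: 33+3-13=23
Step 6: prey: 2+0-1=1; pred: 23+0-9=14
Step 7: prey: 1+0-0=1; pred: 14+0-5=9
Step 8: prey: 1+0-0=1; pred: 9+0-3=6
Step 9: prey: 1+0-0=1; pred: 6+0-2=4
Step 10: prey: 1+0-0=1; pred: 4+0-1=3
Step 11: prey: 1+0-0=1; pred: 3+0-1=2
Step 12: prey: 1+0-0=1; pred: 2+0-0=2
Steps 13-15: state stable at prey=1, pred=2 (no change)
No extinction within 15 steps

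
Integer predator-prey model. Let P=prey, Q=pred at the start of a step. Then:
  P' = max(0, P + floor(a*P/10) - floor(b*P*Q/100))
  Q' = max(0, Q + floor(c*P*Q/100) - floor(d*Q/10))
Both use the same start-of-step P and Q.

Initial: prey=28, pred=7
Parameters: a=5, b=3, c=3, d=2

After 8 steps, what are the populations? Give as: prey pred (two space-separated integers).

Step 1: prey: 28+14-5=37; pred: 7+5-1=11
Step 2: prey: 37+18-12=43; pred: 11+12-2=21
Step 3: prey: 43+21-27=37; pred: 21+27-4=44
Step 4: prey: 37+18-48=7; pred: 44+48-8=84
Step 5: prey: 7+3-17=0; pred: 84+17-16=85
Step 6: prey: 0+0-0=0; pred: 85+0-17=68
Step 7: prey: 0+0-0=0; pred: 68+0-13=55
Step 8: prey: 0+0-0=0; pred: 55+0-11=44

Answer: 0 44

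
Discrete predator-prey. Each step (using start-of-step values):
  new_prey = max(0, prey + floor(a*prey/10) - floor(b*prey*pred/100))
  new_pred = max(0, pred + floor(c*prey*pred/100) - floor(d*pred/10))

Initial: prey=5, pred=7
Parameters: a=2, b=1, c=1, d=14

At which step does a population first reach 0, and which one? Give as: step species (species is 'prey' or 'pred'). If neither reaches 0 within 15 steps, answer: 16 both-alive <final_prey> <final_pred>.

Answer: 1 pred

Derivation:
Step 1: prey: 5+1-0=6; pred: 7+0-9=0
First extinction: pred at step 1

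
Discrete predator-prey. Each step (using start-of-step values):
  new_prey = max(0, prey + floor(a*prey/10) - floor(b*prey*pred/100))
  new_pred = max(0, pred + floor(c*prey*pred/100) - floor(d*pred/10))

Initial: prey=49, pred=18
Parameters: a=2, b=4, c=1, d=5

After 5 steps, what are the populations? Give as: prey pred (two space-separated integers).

Answer: 8 2

Derivation:
Step 1: prey: 49+9-35=23; pred: 18+8-9=17
Step 2: prey: 23+4-15=12; pred: 17+3-8=12
Step 3: prey: 12+2-5=9; pred: 12+1-6=7
Step 4: prey: 9+1-2=8; pred: 7+0-3=4
Step 5: prey: 8+1-1=8; pred: 4+0-2=2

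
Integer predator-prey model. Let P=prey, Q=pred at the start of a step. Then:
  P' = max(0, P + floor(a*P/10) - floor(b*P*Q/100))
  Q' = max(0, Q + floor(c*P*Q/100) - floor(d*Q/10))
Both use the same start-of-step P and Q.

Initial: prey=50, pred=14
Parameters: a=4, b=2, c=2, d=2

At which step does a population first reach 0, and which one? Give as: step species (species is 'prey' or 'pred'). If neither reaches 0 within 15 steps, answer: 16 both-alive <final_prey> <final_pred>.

Step 1: prey: 50+20-14=56; pred: 14+14-2=26
Step 2: prey: 56+22-29=49; pred: 26+29-5=50
Step 3: prey: 49+19-49=19; pred: 50+49-10=89
Step 4: prey: 19+7-33=0; pred: 89+33-17=105
First extinction: prey at step 4

Answer: 4 prey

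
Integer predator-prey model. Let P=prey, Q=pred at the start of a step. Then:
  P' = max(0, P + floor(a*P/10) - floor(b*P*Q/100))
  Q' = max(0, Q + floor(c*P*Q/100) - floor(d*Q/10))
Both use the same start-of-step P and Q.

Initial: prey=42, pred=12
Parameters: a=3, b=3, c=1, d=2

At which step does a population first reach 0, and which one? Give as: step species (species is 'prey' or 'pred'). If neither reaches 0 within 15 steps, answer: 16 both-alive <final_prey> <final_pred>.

Answer: 16 both-alive 7 4

Derivation:
Step 1: prey: 42+12-15=39; pred: 12+5-2=15
Step 2: prey: 39+11-17=33; pred: 15+5-3=17
Step 3: prey: 33+9-16=26; pred: 17+5-3=19
Step 4: prey: 26+7-14=19; pred: 19+4-3=20
Step 5: prey: 19+5-11=13; pred: 20+3-4=19
Step 6: prey: 13+3-7=9; pred: 19+2-3=18
Step 7: prey: 9+2-4=7; pred: 18+1-3=16
Step 8: prey: 7+2-3=6; pred: 16+1-3=14
Step 9: prey: 6+1-2=5; pred: 14+0-2=12
Step 10: prey: 5+1-1=5; pred: 12+0-2=10
Step 11: prey: 5+1-1=5; pred: 10+0-2=8
Step 12: prey: 5+1-1=5; pred: 8+0-1=7
Step 13: prey: 5+1-1=5; pred: 7+0-1=6
Step 14: prey: 5+1-0=6; pred: 6+0-1=5
Step 15: prey: 6+1-0=7; pred: 5+0-1=4
No extinction within 15 steps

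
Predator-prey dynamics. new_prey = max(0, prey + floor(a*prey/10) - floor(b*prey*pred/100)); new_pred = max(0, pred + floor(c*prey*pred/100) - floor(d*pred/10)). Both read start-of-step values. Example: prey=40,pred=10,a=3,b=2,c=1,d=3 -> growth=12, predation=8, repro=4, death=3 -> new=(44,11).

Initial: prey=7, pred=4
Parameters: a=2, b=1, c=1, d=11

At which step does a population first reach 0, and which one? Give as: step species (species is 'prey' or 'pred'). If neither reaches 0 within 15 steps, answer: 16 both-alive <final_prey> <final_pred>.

Step 1: prey: 7+1-0=8; pred: 4+0-4=0
First extinction: pred at step 1

Answer: 1 pred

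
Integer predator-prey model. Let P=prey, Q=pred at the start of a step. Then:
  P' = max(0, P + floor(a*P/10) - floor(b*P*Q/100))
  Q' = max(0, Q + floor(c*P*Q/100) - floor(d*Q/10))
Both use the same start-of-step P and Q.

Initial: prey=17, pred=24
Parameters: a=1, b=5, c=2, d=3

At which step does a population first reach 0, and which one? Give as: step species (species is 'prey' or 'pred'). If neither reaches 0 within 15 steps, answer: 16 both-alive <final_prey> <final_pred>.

Step 1: prey: 17+1-20=0; pred: 24+8-7=25
First extinction: prey at step 1

Answer: 1 prey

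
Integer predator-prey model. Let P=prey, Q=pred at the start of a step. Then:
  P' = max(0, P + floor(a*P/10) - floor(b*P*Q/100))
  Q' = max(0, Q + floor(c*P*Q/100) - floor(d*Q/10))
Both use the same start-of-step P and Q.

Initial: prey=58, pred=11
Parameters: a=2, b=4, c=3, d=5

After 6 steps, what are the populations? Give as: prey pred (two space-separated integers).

Answer: 0 5

Derivation:
Step 1: prey: 58+11-25=44; pred: 11+19-5=25
Step 2: prey: 44+8-44=8; pred: 25+33-12=46
Step 3: prey: 8+1-14=0; pred: 46+11-23=34
Step 4: prey: 0+0-0=0; pred: 34+0-17=17
Step 5: prey: 0+0-0=0; pred: 17+0-8=9
Step 6: prey: 0+0-0=0; pred: 9+0-4=5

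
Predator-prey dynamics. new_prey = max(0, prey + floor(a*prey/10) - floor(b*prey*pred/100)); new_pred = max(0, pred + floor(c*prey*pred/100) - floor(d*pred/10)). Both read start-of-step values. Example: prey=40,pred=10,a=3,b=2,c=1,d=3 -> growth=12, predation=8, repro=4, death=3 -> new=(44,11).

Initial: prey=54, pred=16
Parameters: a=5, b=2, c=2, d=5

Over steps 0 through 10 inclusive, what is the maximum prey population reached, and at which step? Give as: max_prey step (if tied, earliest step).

Answer: 64 1

Derivation:
Step 1: prey: 54+27-17=64; pred: 16+17-8=25
Step 2: prey: 64+32-32=64; pred: 25+32-12=45
Step 3: prey: 64+32-57=39; pred: 45+57-22=80
Step 4: prey: 39+19-62=0; pred: 80+62-40=102
Step 5: prey: 0+0-0=0; pred: 102+0-51=51
Step 6: prey: 0+0-0=0; pred: 51+0-25=26
Step 7: prey: 0+0-0=0; pred: 26+0-13=13
Step 8: prey: 0+0-0=0; pred: 13+0-6=7
Step 9: prey: 0+0-0=0; pred: 7+0-3=4
Step 10: prey: 0+0-0=0; pred: 4+0-2=2
Max prey = 64 at step 1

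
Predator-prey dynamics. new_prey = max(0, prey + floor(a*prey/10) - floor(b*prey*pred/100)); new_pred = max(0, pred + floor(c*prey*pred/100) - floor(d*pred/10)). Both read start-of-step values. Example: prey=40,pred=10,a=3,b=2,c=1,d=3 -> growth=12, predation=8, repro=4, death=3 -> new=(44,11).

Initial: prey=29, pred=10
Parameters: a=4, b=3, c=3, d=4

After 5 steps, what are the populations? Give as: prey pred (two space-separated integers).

Step 1: prey: 29+11-8=32; pred: 10+8-4=14
Step 2: prey: 32+12-13=31; pred: 14+13-5=22
Step 3: prey: 31+12-20=23; pred: 22+20-8=34
Step 4: prey: 23+9-23=9; pred: 34+23-13=44
Step 5: prey: 9+3-11=1; pred: 44+11-17=38

Answer: 1 38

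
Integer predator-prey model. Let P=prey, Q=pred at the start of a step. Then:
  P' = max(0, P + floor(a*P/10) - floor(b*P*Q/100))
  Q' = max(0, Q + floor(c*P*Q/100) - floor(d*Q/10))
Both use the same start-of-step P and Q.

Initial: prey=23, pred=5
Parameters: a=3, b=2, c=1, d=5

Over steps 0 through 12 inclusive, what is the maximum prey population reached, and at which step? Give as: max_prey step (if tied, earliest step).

Answer: 250 11

Derivation:
Step 1: prey: 23+6-2=27; pred: 5+1-2=4
Step 2: prey: 27+8-2=33; pred: 4+1-2=3
Step 3: prey: 33+9-1=41; pred: 3+0-1=2
Step 4: prey: 41+12-1=52; pred: 2+0-1=1
Step 5: prey: 52+15-1=66; pred: 1+0-0=1
Step 6: prey: 66+19-1=84; pred: 1+0-0=1
Step 7: prey: 84+25-1=108; pred: 1+0-0=1
Step 8: prey: 108+32-2=138; pred: 1+1-0=2
Step 9: prey: 138+41-5=174; pred: 2+2-1=3
Step 10: prey: 174+52-10=216; pred: 3+5-1=7
Step 11: prey: 216+64-30=250; pred: 7+15-3=19
Step 12: prey: 250+75-95=230; pred: 19+47-9=57
Max prey = 250 at step 11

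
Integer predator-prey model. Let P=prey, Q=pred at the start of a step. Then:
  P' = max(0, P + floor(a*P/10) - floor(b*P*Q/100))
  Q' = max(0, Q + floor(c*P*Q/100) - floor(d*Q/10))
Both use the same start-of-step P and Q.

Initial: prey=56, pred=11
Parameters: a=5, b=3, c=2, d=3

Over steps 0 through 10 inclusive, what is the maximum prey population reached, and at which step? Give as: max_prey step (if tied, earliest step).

Step 1: prey: 56+28-18=66; pred: 11+12-3=20
Step 2: prey: 66+33-39=60; pred: 20+26-6=40
Step 3: prey: 60+30-72=18; pred: 40+48-12=76
Step 4: prey: 18+9-41=0; pred: 76+27-22=81
Step 5: prey: 0+0-0=0; pred: 81+0-24=57
Step 6: prey: 0+0-0=0; pred: 57+0-17=40
Step 7: prey: 0+0-0=0; pred: 40+0-12=28
Step 8: prey: 0+0-0=0; pred: 28+0-8=20
Step 9: prey: 0+0-0=0; pred: 20+0-6=14
Step 10: prey: 0+0-0=0; pred: 14+0-4=10
Max prey = 66 at step 1

Answer: 66 1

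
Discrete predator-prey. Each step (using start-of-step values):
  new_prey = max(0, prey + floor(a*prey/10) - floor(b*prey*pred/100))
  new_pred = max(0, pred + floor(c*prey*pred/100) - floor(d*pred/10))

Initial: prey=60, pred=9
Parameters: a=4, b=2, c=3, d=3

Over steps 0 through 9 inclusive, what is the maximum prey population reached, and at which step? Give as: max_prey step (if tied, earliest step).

Step 1: prey: 60+24-10=74; pred: 9+16-2=23
Step 2: prey: 74+29-34=69; pred: 23+51-6=68
Step 3: prey: 69+27-93=3; pred: 68+140-20=188
Step 4: prey: 3+1-11=0; pred: 188+16-56=148
Step 5: prey: 0+0-0=0; pred: 148+0-44=104
Step 6: prey: 0+0-0=0; pred: 104+0-31=73
Step 7: prey: 0+0-0=0; pred: 73+0-21=52
Step 8: prey: 0+0-0=0; pred: 52+0-15=37
Step 9: prey: 0+0-0=0; pred: 37+0-11=26
Max prey = 74 at step 1

Answer: 74 1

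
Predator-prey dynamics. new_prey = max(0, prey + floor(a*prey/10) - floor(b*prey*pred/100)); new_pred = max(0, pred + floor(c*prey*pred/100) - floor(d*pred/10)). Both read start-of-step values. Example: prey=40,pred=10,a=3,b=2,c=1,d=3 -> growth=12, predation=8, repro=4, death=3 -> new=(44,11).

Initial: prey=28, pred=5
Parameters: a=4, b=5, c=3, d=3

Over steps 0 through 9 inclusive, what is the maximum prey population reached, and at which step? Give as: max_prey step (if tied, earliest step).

Answer: 32 1

Derivation:
Step 1: prey: 28+11-7=32; pred: 5+4-1=8
Step 2: prey: 32+12-12=32; pred: 8+7-2=13
Step 3: prey: 32+12-20=24; pred: 13+12-3=22
Step 4: prey: 24+9-26=7; pred: 22+15-6=31
Step 5: prey: 7+2-10=0; pred: 31+6-9=28
Step 6: prey: 0+0-0=0; pred: 28+0-8=20
Step 7: prey: 0+0-0=0; pred: 20+0-6=14
Step 8: prey: 0+0-0=0; pred: 14+0-4=10
Step 9: prey: 0+0-0=0; pred: 10+0-3=7
Max prey = 32 at step 1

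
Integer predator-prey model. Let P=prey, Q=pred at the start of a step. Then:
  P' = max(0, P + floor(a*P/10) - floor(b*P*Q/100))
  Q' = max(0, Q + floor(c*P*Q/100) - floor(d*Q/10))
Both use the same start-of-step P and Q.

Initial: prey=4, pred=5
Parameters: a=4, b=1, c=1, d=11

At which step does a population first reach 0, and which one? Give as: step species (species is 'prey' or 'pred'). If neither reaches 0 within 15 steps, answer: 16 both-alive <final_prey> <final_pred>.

Step 1: prey: 4+1-0=5; pred: 5+0-5=0
First extinction: pred at step 1

Answer: 1 pred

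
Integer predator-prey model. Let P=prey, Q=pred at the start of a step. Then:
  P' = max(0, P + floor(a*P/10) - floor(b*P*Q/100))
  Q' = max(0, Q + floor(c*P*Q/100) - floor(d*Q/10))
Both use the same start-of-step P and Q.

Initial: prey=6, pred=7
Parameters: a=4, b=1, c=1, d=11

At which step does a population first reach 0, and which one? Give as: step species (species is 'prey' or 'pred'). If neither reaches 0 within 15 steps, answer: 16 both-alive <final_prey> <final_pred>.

Step 1: prey: 6+2-0=8; pred: 7+0-7=0
First extinction: pred at step 1

Answer: 1 pred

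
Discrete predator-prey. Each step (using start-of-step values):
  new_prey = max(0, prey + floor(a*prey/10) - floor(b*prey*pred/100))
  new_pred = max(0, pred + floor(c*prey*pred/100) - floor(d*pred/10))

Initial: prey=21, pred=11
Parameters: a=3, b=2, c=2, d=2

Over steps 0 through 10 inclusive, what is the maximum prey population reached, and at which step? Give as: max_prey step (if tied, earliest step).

Answer: 24 2

Derivation:
Step 1: prey: 21+6-4=23; pred: 11+4-2=13
Step 2: prey: 23+6-5=24; pred: 13+5-2=16
Step 3: prey: 24+7-7=24; pred: 16+7-3=20
Step 4: prey: 24+7-9=22; pred: 20+9-4=25
Step 5: prey: 22+6-11=17; pred: 25+11-5=31
Step 6: prey: 17+5-10=12; pred: 31+10-6=35
Step 7: prey: 12+3-8=7; pred: 35+8-7=36
Step 8: prey: 7+2-5=4; pred: 36+5-7=34
Step 9: prey: 4+1-2=3; pred: 34+2-6=30
Step 10: prey: 3+0-1=2; pred: 30+1-6=25
Max prey = 24 at step 2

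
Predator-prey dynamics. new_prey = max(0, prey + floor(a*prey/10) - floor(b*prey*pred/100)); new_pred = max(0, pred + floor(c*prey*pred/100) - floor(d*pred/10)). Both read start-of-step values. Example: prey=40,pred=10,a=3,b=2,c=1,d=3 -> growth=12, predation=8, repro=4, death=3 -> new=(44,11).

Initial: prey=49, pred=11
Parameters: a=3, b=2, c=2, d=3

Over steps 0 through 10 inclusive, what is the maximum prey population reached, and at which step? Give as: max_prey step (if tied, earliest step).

Step 1: prey: 49+14-10=53; pred: 11+10-3=18
Step 2: prey: 53+15-19=49; pred: 18+19-5=32
Step 3: prey: 49+14-31=32; pred: 32+31-9=54
Step 4: prey: 32+9-34=7; pred: 54+34-16=72
Step 5: prey: 7+2-10=0; pred: 72+10-21=61
Step 6: prey: 0+0-0=0; pred: 61+0-18=43
Step 7: prey: 0+0-0=0; pred: 43+0-12=31
Step 8: prey: 0+0-0=0; pred: 31+0-9=22
Step 9: prey: 0+0-0=0; pred: 22+0-6=16
Step 10: prey: 0+0-0=0; pred: 16+0-4=12
Max prey = 53 at step 1

Answer: 53 1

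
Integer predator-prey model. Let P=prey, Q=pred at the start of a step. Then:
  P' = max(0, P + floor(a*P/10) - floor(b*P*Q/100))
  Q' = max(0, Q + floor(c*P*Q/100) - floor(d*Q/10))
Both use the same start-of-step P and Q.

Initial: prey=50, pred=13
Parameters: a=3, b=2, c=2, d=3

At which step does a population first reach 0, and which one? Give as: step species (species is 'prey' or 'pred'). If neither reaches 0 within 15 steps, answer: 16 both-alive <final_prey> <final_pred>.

Step 1: prey: 50+15-13=52; pred: 13+13-3=23
Step 2: prey: 52+15-23=44; pred: 23+23-6=40
Step 3: prey: 44+13-35=22; pred: 40+35-12=63
Step 4: prey: 22+6-27=1; pred: 63+27-18=72
Step 5: prey: 1+0-1=0; pred: 72+1-21=52
First extinction: prey at step 5

Answer: 5 prey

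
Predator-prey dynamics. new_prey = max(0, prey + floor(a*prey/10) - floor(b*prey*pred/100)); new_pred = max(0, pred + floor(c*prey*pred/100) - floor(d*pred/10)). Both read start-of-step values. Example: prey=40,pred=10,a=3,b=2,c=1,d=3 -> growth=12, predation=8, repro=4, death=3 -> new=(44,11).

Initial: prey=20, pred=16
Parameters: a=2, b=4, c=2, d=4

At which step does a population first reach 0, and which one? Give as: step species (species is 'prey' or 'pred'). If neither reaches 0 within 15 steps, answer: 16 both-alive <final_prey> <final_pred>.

Answer: 16 both-alive 19 2

Derivation:
Step 1: prey: 20+4-12=12; pred: 16+6-6=16
Step 2: prey: 12+2-7=7; pred: 16+3-6=13
Step 3: prey: 7+1-3=5; pred: 13+1-5=9
Step 4: prey: 5+1-1=5; pred: 9+0-3=6
Step 5: prey: 5+1-1=5; pred: 6+0-2=4
Step 6: prey: 5+1-0=6; pred: 4+0-1=3
Step 7: prey: 6+1-0=7; pred: 3+0-1=2
Step 8: prey: 7+1-0=8; pred: 2+0-0=2
Step 9: prey: 8+1-0=9; pred: 2+0-0=2
Step 10: prey: 9+1-0=10; pred: 2+0-0=2
Step 11: prey: 10+2-0=12; pred: 2+0-0=2
Step 12: prey: 12+2-0=14; pred: 2+0-0=2
Step 13: prey: 14+2-1=15; pred: 2+0-0=2
Step 14: prey: 15+3-1=17; pred: 2+0-0=2
Step 15: prey: 17+3-1=19; pred: 2+0-0=2
No extinction within 15 steps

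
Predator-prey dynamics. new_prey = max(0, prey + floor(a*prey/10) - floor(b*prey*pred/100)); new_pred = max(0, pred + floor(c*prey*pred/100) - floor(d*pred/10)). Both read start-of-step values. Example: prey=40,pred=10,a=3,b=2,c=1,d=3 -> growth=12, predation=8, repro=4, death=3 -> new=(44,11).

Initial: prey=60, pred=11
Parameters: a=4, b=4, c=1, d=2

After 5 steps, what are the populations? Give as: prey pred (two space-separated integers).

Answer: 4 24

Derivation:
Step 1: prey: 60+24-26=58; pred: 11+6-2=15
Step 2: prey: 58+23-34=47; pred: 15+8-3=20
Step 3: prey: 47+18-37=28; pred: 20+9-4=25
Step 4: prey: 28+11-28=11; pred: 25+7-5=27
Step 5: prey: 11+4-11=4; pred: 27+2-5=24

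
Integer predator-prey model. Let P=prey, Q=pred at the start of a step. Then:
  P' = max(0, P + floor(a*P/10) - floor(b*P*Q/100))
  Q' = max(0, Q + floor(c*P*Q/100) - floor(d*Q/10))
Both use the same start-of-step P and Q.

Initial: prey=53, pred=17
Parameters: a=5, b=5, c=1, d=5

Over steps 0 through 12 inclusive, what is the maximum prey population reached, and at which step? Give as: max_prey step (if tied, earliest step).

Answer: 204 12

Derivation:
Step 1: prey: 53+26-45=34; pred: 17+9-8=18
Step 2: prey: 34+17-30=21; pred: 18+6-9=15
Step 3: prey: 21+10-15=16; pred: 15+3-7=11
Step 4: prey: 16+8-8=16; pred: 11+1-5=7
Step 5: prey: 16+8-5=19; pred: 7+1-3=5
Step 6: prey: 19+9-4=24; pred: 5+0-2=3
Step 7: prey: 24+12-3=33; pred: 3+0-1=2
Step 8: prey: 33+16-3=46; pred: 2+0-1=1
Step 9: prey: 46+23-2=67; pred: 1+0-0=1
Step 10: prey: 67+33-3=97; pred: 1+0-0=1
Step 11: prey: 97+48-4=141; pred: 1+0-0=1
Step 12: prey: 141+70-7=204; pred: 1+1-0=2
Max prey = 204 at step 12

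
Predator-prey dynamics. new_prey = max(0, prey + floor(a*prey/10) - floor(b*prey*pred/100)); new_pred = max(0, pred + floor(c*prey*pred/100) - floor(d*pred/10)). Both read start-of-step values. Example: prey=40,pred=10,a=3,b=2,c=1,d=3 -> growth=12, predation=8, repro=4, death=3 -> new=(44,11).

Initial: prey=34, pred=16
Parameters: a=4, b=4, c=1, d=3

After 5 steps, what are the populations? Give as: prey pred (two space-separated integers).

Answer: 10 11

Derivation:
Step 1: prey: 34+13-21=26; pred: 16+5-4=17
Step 2: prey: 26+10-17=19; pred: 17+4-5=16
Step 3: prey: 19+7-12=14; pred: 16+3-4=15
Step 4: prey: 14+5-8=11; pred: 15+2-4=13
Step 5: prey: 11+4-5=10; pred: 13+1-3=11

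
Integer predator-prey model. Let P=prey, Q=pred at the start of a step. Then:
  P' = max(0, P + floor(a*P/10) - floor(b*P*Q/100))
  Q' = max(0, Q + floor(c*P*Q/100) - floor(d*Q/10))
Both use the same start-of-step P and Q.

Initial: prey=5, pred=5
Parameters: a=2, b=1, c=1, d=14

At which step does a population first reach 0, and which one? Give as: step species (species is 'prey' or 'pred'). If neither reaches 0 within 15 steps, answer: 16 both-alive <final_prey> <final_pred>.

Step 1: prey: 5+1-0=6; pred: 5+0-7=0
First extinction: pred at step 1

Answer: 1 pred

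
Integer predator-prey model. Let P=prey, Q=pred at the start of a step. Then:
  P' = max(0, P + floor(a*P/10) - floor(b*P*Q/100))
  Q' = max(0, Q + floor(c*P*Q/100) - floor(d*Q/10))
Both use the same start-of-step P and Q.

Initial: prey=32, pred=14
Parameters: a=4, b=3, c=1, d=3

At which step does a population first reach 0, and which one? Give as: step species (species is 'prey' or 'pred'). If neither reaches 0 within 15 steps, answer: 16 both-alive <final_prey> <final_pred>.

Step 1: prey: 32+12-13=31; pred: 14+4-4=14
Step 2: prey: 31+12-13=30; pred: 14+4-4=14
Step 3: prey: 30+12-12=30; pred: 14+4-4=14
Steps 4-15: state stable at prey=30, pred=14 (no change)
No extinction within 15 steps

Answer: 16 both-alive 30 14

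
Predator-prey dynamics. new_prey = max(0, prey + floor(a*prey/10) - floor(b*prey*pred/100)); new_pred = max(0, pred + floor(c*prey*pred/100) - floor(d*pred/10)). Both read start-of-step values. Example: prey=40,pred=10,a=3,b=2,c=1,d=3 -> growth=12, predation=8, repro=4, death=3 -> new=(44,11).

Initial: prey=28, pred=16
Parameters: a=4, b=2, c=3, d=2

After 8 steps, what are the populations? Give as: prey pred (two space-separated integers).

Answer: 0 36

Derivation:
Step 1: prey: 28+11-8=31; pred: 16+13-3=26
Step 2: prey: 31+12-16=27; pred: 26+24-5=45
Step 3: prey: 27+10-24=13; pred: 45+36-9=72
Step 4: prey: 13+5-18=0; pred: 72+28-14=86
Step 5: prey: 0+0-0=0; pred: 86+0-17=69
Step 6: prey: 0+0-0=0; pred: 69+0-13=56
Step 7: prey: 0+0-0=0; pred: 56+0-11=45
Step 8: prey: 0+0-0=0; pred: 45+0-9=36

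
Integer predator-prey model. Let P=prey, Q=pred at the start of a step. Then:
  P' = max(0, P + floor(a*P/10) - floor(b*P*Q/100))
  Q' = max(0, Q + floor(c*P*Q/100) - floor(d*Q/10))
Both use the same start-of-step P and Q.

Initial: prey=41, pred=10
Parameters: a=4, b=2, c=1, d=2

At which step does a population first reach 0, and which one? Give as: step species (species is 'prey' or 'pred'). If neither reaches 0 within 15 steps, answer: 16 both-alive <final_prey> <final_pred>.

Answer: 16 both-alive 1 13

Derivation:
Step 1: prey: 41+16-8=49; pred: 10+4-2=12
Step 2: prey: 49+19-11=57; pred: 12+5-2=15
Step 3: prey: 57+22-17=62; pred: 15+8-3=20
Step 4: prey: 62+24-24=62; pred: 20+12-4=28
Step 5: prey: 62+24-34=52; pred: 28+17-5=40
Step 6: prey: 52+20-41=31; pred: 40+20-8=52
Step 7: prey: 31+12-32=11; pred: 52+16-10=58
Step 8: prey: 11+4-12=3; pred: 58+6-11=53
Step 9: prey: 3+1-3=1; pred: 53+1-10=44
Step 10: prey: 1+0-0=1; pred: 44+0-8=36
Step 11: prey: 1+0-0=1; pred: 36+0-7=29
Step 12: prey: 1+0-0=1; pred: 29+0-5=24
Step 13: prey: 1+0-0=1; pred: 24+0-4=20
Step 14: prey: 1+0-0=1; pred: 20+0-4=16
Step 15: prey: 1+0-0=1; pred: 16+0-3=13
No extinction within 15 steps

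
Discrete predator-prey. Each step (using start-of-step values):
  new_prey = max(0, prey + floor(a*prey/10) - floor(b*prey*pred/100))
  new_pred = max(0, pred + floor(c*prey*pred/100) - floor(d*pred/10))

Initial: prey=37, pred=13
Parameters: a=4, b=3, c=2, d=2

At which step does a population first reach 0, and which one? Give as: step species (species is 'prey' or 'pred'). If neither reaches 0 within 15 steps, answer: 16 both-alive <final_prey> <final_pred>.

Answer: 5 prey

Derivation:
Step 1: prey: 37+14-14=37; pred: 13+9-2=20
Step 2: prey: 37+14-22=29; pred: 20+14-4=30
Step 3: prey: 29+11-26=14; pred: 30+17-6=41
Step 4: prey: 14+5-17=2; pred: 41+11-8=44
Step 5: prey: 2+0-2=0; pred: 44+1-8=37
First extinction: prey at step 5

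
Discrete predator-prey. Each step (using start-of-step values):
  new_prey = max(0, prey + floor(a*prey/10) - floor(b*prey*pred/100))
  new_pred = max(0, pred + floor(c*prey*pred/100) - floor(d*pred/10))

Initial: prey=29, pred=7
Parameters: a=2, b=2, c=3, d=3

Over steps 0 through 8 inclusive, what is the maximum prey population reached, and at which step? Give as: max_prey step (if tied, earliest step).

Answer: 30 1

Derivation:
Step 1: prey: 29+5-4=30; pred: 7+6-2=11
Step 2: prey: 30+6-6=30; pred: 11+9-3=17
Step 3: prey: 30+6-10=26; pred: 17+15-5=27
Step 4: prey: 26+5-14=17; pred: 27+21-8=40
Step 5: prey: 17+3-13=7; pred: 40+20-12=48
Step 6: prey: 7+1-6=2; pred: 48+10-14=44
Step 7: prey: 2+0-1=1; pred: 44+2-13=33
Step 8: prey: 1+0-0=1; pred: 33+0-9=24
Max prey = 30 at step 1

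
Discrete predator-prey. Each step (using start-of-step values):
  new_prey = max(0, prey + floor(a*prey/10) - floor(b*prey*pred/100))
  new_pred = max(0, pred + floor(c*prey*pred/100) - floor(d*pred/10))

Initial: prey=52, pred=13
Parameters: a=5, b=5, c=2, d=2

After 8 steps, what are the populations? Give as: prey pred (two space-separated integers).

Answer: 0 16

Derivation:
Step 1: prey: 52+26-33=45; pred: 13+13-2=24
Step 2: prey: 45+22-54=13; pred: 24+21-4=41
Step 3: prey: 13+6-26=0; pred: 41+10-8=43
Step 4: prey: 0+0-0=0; pred: 43+0-8=35
Step 5: prey: 0+0-0=0; pred: 35+0-7=28
Step 6: prey: 0+0-0=0; pred: 28+0-5=23
Step 7: prey: 0+0-0=0; pred: 23+0-4=19
Step 8: prey: 0+0-0=0; pred: 19+0-3=16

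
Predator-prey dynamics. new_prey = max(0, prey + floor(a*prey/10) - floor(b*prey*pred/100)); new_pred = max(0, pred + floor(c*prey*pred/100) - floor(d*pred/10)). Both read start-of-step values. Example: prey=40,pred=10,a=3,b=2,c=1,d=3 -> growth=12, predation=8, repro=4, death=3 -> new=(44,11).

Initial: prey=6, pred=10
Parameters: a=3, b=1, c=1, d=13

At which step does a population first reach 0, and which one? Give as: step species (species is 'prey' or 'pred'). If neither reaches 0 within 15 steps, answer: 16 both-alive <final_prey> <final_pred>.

Answer: 1 pred

Derivation:
Step 1: prey: 6+1-0=7; pred: 10+0-13=0
First extinction: pred at step 1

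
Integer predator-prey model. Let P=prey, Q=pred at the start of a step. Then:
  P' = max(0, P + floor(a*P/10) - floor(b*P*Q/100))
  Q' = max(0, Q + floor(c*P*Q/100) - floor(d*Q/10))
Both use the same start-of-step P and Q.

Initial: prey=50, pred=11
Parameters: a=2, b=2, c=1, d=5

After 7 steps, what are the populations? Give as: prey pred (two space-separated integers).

Step 1: prey: 50+10-11=49; pred: 11+5-5=11
Step 2: prey: 49+9-10=48; pred: 11+5-5=11
Step 3: prey: 48+9-10=47; pred: 11+5-5=11
Step 4: prey: 47+9-10=46; pred: 11+5-5=11
Step 5: prey: 46+9-10=45; pred: 11+5-5=11
Step 6: prey: 45+9-9=45; pred: 11+4-5=10
Step 7: prey: 45+9-9=45; pred: 10+4-5=9

Answer: 45 9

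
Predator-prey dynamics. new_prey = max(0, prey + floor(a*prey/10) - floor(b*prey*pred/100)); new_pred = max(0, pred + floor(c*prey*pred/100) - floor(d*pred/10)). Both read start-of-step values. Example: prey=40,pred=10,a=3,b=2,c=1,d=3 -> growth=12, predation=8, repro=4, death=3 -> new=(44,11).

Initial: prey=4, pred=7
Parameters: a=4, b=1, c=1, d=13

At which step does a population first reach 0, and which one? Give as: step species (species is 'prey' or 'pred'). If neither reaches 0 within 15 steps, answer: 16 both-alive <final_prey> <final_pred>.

Step 1: prey: 4+1-0=5; pred: 7+0-9=0
First extinction: pred at step 1

Answer: 1 pred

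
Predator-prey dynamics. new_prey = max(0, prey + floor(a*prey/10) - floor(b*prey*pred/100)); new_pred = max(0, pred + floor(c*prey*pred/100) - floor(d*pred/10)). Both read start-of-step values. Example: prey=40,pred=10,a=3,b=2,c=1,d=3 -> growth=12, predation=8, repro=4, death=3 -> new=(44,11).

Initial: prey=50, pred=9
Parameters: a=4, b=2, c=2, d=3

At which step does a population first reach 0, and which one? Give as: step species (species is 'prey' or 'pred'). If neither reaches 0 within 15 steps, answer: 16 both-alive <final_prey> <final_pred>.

Step 1: prey: 50+20-9=61; pred: 9+9-2=16
Step 2: prey: 61+24-19=66; pred: 16+19-4=31
Step 3: prey: 66+26-40=52; pred: 31+40-9=62
Step 4: prey: 52+20-64=8; pred: 62+64-18=108
Step 5: prey: 8+3-17=0; pred: 108+17-32=93
First extinction: prey at step 5

Answer: 5 prey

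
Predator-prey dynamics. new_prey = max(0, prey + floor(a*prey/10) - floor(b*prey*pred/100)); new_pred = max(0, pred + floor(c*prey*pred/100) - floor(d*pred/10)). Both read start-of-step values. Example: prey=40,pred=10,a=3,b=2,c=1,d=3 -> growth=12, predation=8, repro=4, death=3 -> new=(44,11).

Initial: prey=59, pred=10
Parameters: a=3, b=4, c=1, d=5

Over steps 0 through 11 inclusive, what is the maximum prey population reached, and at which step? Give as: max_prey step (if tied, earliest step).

Answer: 66 11

Derivation:
Step 1: prey: 59+17-23=53; pred: 10+5-5=10
Step 2: prey: 53+15-21=47; pred: 10+5-5=10
Step 3: prey: 47+14-18=43; pred: 10+4-5=9
Step 4: prey: 43+12-15=40; pred: 9+3-4=8
Step 5: prey: 40+12-12=40; pred: 8+3-4=7
Step 6: prey: 40+12-11=41; pred: 7+2-3=6
Step 7: prey: 41+12-9=44; pred: 6+2-3=5
Step 8: prey: 44+13-8=49; pred: 5+2-2=5
Step 9: prey: 49+14-9=54; pred: 5+2-2=5
Step 10: prey: 54+16-10=60; pred: 5+2-2=5
Step 11: prey: 60+18-12=66; pred: 5+3-2=6
Max prey = 66 at step 11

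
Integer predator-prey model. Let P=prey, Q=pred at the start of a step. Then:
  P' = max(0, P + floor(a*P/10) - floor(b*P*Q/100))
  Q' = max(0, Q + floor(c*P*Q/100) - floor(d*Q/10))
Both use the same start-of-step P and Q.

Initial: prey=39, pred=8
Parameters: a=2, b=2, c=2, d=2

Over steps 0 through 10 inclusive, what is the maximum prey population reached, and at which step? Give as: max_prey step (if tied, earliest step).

Answer: 40 1

Derivation:
Step 1: prey: 39+7-6=40; pred: 8+6-1=13
Step 2: prey: 40+8-10=38; pred: 13+10-2=21
Step 3: prey: 38+7-15=30; pred: 21+15-4=32
Step 4: prey: 30+6-19=17; pred: 32+19-6=45
Step 5: prey: 17+3-15=5; pred: 45+15-9=51
Step 6: prey: 5+1-5=1; pred: 51+5-10=46
Step 7: prey: 1+0-0=1; pred: 46+0-9=37
Step 8: prey: 1+0-0=1; pred: 37+0-7=30
Step 9: prey: 1+0-0=1; pred: 30+0-6=24
Step 10: prey: 1+0-0=1; pred: 24+0-4=20
Max prey = 40 at step 1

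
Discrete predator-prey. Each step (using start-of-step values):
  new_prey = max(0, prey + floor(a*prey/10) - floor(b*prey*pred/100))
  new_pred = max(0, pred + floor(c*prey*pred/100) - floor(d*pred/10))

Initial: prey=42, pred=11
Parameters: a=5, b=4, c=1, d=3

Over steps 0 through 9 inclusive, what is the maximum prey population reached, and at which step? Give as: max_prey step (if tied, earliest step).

Answer: 46 2

Derivation:
Step 1: prey: 42+21-18=45; pred: 11+4-3=12
Step 2: prey: 45+22-21=46; pred: 12+5-3=14
Step 3: prey: 46+23-25=44; pred: 14+6-4=16
Step 4: prey: 44+22-28=38; pred: 16+7-4=19
Step 5: prey: 38+19-28=29; pred: 19+7-5=21
Step 6: prey: 29+14-24=19; pred: 21+6-6=21
Step 7: prey: 19+9-15=13; pred: 21+3-6=18
Step 8: prey: 13+6-9=10; pred: 18+2-5=15
Step 9: prey: 10+5-6=9; pred: 15+1-4=12
Max prey = 46 at step 2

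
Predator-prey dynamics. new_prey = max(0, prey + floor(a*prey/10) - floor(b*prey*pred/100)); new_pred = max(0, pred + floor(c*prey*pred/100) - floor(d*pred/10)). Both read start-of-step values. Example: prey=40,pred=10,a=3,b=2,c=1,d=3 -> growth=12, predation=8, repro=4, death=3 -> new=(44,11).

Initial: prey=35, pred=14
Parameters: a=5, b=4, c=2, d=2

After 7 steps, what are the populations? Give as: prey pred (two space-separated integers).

Step 1: prey: 35+17-19=33; pred: 14+9-2=21
Step 2: prey: 33+16-27=22; pred: 21+13-4=30
Step 3: prey: 22+11-26=7; pred: 30+13-6=37
Step 4: prey: 7+3-10=0; pred: 37+5-7=35
Step 5: prey: 0+0-0=0; pred: 35+0-7=28
Step 6: prey: 0+0-0=0; pred: 28+0-5=23
Step 7: prey: 0+0-0=0; pred: 23+0-4=19

Answer: 0 19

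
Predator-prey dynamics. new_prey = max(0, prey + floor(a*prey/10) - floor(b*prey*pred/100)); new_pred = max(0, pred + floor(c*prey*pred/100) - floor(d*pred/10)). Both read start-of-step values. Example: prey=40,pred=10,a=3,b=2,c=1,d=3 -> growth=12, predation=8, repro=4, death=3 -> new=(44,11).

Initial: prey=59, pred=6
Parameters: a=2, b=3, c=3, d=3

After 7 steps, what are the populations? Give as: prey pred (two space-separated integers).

Step 1: prey: 59+11-10=60; pred: 6+10-1=15
Step 2: prey: 60+12-27=45; pred: 15+27-4=38
Step 3: prey: 45+9-51=3; pred: 38+51-11=78
Step 4: prey: 3+0-7=0; pred: 78+7-23=62
Step 5: prey: 0+0-0=0; pred: 62+0-18=44
Step 6: prey: 0+0-0=0; pred: 44+0-13=31
Step 7: prey: 0+0-0=0; pred: 31+0-9=22

Answer: 0 22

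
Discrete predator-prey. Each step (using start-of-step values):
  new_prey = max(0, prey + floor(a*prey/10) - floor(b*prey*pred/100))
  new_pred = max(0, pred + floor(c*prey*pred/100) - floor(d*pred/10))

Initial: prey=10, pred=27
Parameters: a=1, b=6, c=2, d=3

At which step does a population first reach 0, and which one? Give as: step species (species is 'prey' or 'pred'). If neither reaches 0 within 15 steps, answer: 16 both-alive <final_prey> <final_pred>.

Step 1: prey: 10+1-16=0; pred: 27+5-8=24
First extinction: prey at step 1

Answer: 1 prey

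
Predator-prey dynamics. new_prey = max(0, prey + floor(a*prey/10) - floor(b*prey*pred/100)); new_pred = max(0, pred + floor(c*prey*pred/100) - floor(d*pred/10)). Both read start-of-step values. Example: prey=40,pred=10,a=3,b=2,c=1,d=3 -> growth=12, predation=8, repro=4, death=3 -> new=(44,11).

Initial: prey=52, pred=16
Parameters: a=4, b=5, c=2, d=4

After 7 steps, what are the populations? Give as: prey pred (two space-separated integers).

Step 1: prey: 52+20-41=31; pred: 16+16-6=26
Step 2: prey: 31+12-40=3; pred: 26+16-10=32
Step 3: prey: 3+1-4=0; pred: 32+1-12=21
Step 4: prey: 0+0-0=0; pred: 21+0-8=13
Step 5: prey: 0+0-0=0; pred: 13+0-5=8
Step 6: prey: 0+0-0=0; pred: 8+0-3=5
Step 7: prey: 0+0-0=0; pred: 5+0-2=3

Answer: 0 3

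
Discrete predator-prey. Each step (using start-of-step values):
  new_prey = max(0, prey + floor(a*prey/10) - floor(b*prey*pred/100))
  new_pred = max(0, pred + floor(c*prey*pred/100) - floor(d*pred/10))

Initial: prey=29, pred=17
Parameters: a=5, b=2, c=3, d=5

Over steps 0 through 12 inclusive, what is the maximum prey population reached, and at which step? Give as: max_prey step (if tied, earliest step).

Step 1: prey: 29+14-9=34; pred: 17+14-8=23
Step 2: prey: 34+17-15=36; pred: 23+23-11=35
Step 3: prey: 36+18-25=29; pred: 35+37-17=55
Step 4: prey: 29+14-31=12; pred: 55+47-27=75
Step 5: prey: 12+6-18=0; pred: 75+27-37=65
Step 6: prey: 0+0-0=0; pred: 65+0-32=33
Step 7: prey: 0+0-0=0; pred: 33+0-16=17
Step 8: prey: 0+0-0=0; pred: 17+0-8=9
Step 9: prey: 0+0-0=0; pred: 9+0-4=5
Step 10: prey: 0+0-0=0; pred: 5+0-2=3
Step 11: prey: 0+0-0=0; pred: 3+0-1=2
Step 12: prey: 0+0-0=0; pred: 2+0-1=1
Max prey = 36 at step 2

Answer: 36 2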